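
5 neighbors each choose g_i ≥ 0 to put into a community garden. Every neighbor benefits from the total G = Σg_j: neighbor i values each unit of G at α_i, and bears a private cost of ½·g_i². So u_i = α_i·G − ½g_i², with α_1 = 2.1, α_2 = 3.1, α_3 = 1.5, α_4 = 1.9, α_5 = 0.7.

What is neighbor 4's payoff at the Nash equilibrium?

Neighbor i's FOC: ∂u_i/∂g_i = α_i − g_i = 0, so g_i* = α_i.
NE contributions = (2.1, 3.1, 1.5, 1.9, 0.7); G = 9.3.
u_4 = α_4·G − ½·(g_4)² = 1.9·9.3 − ½·1.9² = 15.865.

15.865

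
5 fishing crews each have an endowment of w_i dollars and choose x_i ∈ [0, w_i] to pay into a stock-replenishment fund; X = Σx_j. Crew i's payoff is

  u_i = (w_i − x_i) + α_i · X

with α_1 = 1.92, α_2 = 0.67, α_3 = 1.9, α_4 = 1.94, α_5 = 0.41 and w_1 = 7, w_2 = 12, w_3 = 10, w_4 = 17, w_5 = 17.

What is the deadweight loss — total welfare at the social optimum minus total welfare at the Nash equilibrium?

∂u_i/∂x_i = α_i − 1, so crew i contributes w_i if α_i > 1, else 0.
α_i > 1 for i ∈ {1, 3, 4}; NE contributions (7, 0, 10, 17, 0), X = 34.
W^NE = Σw_i − X^NE + (Σα_i)·X^NE = 63 + 5.84·34 = 261.56.
Planner: ∂(Σu_j)/∂x_i = Σα_j − 1 = 5.84 > 0, so everyone contributes w_i; X^SO = 63, W^SO = 63 + 5.84·63 = 430.92.
Deadweight loss = 169.36.

169.36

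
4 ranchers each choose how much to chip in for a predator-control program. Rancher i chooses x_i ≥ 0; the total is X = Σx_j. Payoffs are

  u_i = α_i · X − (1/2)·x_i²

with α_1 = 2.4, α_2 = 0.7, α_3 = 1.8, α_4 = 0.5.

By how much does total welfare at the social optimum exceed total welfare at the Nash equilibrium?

Rancher i's FOC: ∂u_i/∂x_i = α_i − x_i = 0, so x_i* = α_i.
NE contributions = (2.4, 0.7, 1.8, 0.5); X = 5.4.
W^NE = (Σα)·X − ½Σα_i² = 5.4² − ½·9.74 = 24.29.
Planner sets x_i = Σα_j = 5.4 for every i, so X^SO = 4·5.4 = 21.6.
W^SO = (Σα)·X^SO − ½·4·(Σα)² = (4/2)·5.4² = 58.32.
Deadweight loss = W^SO − W^NE = 34.03.

34.03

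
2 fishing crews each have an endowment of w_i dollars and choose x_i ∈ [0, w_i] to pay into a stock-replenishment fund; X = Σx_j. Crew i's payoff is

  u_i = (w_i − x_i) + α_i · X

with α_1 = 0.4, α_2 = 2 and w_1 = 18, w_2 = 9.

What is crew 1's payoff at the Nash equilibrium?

∂u_i/∂x_i = α_i − 1, so crew i contributes w_i if α_i > 1, else 0.
α_i > 1 for i ∈ {2}; NE contributions (0, 9), X = 9.
u_1 = (18 − 0) + 0.4·9 = 21.6.

21.6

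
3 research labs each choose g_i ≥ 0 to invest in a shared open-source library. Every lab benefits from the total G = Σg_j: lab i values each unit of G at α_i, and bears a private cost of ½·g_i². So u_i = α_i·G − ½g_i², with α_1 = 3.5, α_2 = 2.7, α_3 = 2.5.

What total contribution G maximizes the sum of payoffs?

26.1

Planner FOC: ∂(Σu_j)/∂g_i = (Σα_j) − g_i = 0, so g_i^SO = Σα_j = 8.7 for every i; G^SO = 26.1.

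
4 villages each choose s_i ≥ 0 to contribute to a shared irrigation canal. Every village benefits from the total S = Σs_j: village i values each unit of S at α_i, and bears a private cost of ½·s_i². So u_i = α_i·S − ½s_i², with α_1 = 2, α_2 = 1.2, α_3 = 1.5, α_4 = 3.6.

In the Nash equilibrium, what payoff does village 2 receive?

9.24

Village i's FOC: ∂u_i/∂s_i = α_i − s_i = 0, so s_i* = α_i.
NE contributions = (2, 1.2, 1.5, 3.6); S = 8.3.
u_2 = α_2·S − ½·(s_2)² = 1.2·8.3 − ½·1.2² = 9.24.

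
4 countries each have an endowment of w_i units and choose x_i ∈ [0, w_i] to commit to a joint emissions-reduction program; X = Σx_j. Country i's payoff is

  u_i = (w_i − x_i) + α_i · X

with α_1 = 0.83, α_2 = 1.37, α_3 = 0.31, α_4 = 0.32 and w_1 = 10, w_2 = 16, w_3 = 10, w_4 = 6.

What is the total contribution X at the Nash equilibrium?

16

∂u_i/∂x_i = α_i − 1, so country i contributes w_i if α_i > 1, else 0.
α_i > 1 for i ∈ {2}; NE contributions (0, 16, 0, 0), X = 16.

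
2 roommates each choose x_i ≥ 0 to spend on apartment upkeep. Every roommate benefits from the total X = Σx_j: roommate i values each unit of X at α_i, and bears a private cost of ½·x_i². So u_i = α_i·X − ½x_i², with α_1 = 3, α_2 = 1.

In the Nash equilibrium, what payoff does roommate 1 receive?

7.5

Roommate i's FOC: ∂u_i/∂x_i = α_i − x_i = 0, so x_i* = α_i.
NE contributions = (3, 1); X = 4.
u_1 = α_1·X − ½·(x_1)² = 3·4 − ½·3² = 7.5.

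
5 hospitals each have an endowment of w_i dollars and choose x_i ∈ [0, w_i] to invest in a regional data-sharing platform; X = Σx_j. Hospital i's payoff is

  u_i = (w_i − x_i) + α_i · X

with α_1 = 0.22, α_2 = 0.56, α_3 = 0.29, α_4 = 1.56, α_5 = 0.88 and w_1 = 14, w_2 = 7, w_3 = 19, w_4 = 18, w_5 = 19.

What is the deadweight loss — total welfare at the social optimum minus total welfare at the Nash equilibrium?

148.09

∂u_i/∂x_i = α_i − 1, so hospital i contributes w_i if α_i > 1, else 0.
α_i > 1 for i ∈ {4}; NE contributions (0, 0, 0, 18, 0), X = 18.
W^NE = Σw_i − X^NE + (Σα_i)·X^NE = 77 + 2.51·18 = 122.18.
Planner: ∂(Σu_j)/∂x_i = Σα_j − 1 = 2.51 > 0, so everyone contributes w_i; X^SO = 77, W^SO = 77 + 2.51·77 = 270.27.
Deadweight loss = 148.09.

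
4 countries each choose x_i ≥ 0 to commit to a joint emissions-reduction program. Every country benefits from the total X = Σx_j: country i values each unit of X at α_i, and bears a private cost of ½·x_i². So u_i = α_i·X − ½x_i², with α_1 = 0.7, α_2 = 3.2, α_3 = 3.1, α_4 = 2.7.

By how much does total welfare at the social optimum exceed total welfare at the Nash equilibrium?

Country i's FOC: ∂u_i/∂x_i = α_i − x_i = 0, so x_i* = α_i.
NE contributions = (0.7, 3.2, 3.1, 2.7); X = 9.7.
W^NE = (Σα)·X − ½Σα_i² = 9.7² − ½·27.63 = 80.275.
Planner sets x_i = Σα_j = 9.7 for every i, so X^SO = 4·9.7 = 38.8.
W^SO = (Σα)·X^SO − ½·4·(Σα)² = (4/2)·9.7² = 188.18.
Deadweight loss = W^SO − W^NE = 107.905.

107.905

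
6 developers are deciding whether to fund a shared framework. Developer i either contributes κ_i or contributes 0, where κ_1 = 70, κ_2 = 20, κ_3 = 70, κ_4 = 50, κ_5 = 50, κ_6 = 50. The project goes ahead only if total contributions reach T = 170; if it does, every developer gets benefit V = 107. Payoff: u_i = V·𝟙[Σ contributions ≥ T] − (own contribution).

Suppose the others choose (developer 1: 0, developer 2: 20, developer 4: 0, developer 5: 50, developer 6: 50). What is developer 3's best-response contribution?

70

Others' total = 120. Contributing 70 brings total to 190 ≥ 170: gain V − κ_3 = 37.
Best response: 70.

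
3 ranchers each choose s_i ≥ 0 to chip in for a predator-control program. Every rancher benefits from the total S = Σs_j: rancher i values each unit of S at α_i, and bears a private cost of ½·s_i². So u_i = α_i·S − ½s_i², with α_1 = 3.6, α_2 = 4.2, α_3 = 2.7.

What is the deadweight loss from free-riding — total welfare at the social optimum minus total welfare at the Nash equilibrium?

74.07

Rancher i's FOC: ∂u_i/∂s_i = α_i − s_i = 0, so s_i* = α_i.
NE contributions = (3.6, 4.2, 2.7); S = 10.5.
W^NE = (Σα)·S − ½Σα_i² = 10.5² − ½·37.89 = 91.305.
Planner sets s_i = Σα_j = 10.5 for every i, so S^SO = 3·10.5 = 31.5.
W^SO = (Σα)·S^SO − ½·3·(Σα)² = (3/2)·10.5² = 165.375.
Deadweight loss = W^SO − W^NE = 74.07.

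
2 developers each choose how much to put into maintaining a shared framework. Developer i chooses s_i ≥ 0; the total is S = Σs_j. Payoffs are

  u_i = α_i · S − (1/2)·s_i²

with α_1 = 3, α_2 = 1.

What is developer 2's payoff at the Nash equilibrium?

Developer i's FOC: ∂u_i/∂s_i = α_i − s_i = 0, so s_i* = α_i.
NE contributions = (3, 1); S = 4.
u_2 = α_2·S − ½·(s_2)² = 1·4 − ½·1² = 3.5.

3.5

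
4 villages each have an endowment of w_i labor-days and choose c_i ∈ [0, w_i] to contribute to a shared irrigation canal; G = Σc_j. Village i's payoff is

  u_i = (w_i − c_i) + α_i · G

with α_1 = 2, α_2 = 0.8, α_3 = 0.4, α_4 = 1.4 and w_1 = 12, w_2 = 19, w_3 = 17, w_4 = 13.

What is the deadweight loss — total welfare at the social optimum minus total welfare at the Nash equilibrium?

∂u_i/∂c_i = α_i − 1, so village i contributes w_i if α_i > 1, else 0.
α_i > 1 for i ∈ {1, 4}; NE contributions (12, 0, 0, 13), G = 25.
W^NE = Σw_i − G^NE + (Σα_i)·G^NE = 61 + 3.6·25 = 151.
Planner: ∂(Σu_j)/∂c_i = Σα_j − 1 = 3.6 > 0, so everyone contributes w_i; G^SO = 61, W^SO = 61 + 3.6·61 = 280.6.
Deadweight loss = 129.6.

129.6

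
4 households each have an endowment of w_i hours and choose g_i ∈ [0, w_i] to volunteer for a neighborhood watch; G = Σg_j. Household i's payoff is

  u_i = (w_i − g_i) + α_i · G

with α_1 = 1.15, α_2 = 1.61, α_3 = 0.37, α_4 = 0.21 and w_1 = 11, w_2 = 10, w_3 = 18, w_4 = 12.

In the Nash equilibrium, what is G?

∂u_i/∂g_i = α_i − 1, so household i contributes w_i if α_i > 1, else 0.
α_i > 1 for i ∈ {1, 2}; NE contributions (11, 10, 0, 0), G = 21.

21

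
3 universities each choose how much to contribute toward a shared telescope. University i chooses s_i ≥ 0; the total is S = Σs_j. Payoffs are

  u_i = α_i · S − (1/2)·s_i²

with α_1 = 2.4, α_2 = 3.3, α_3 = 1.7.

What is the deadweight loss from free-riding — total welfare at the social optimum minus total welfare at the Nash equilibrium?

University i's FOC: ∂u_i/∂s_i = α_i − s_i = 0, so s_i* = α_i.
NE contributions = (2.4, 3.3, 1.7); S = 7.4.
W^NE = (Σα)·S − ½Σα_i² = 7.4² − ½·19.54 = 44.99.
Planner sets s_i = Σα_j = 7.4 for every i, so S^SO = 3·7.4 = 22.2.
W^SO = (Σα)·S^SO − ½·3·(Σα)² = (3/2)·7.4² = 82.14.
Deadweight loss = W^SO − W^NE = 37.15.

37.15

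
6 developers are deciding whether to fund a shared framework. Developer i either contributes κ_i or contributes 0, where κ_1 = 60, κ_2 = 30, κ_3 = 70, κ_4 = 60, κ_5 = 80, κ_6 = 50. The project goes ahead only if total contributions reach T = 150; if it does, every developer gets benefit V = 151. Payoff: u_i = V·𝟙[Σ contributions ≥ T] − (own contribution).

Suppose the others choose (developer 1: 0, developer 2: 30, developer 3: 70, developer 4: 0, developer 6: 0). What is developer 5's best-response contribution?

80

Others' total = 100. Contributing 80 brings total to 180 ≥ 150: gain V − κ_5 = 71.
Best response: 80.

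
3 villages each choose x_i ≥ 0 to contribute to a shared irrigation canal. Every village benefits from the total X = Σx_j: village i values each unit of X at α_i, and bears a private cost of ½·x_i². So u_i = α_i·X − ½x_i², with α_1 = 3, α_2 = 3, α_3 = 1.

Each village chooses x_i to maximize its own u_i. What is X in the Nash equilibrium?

7

Village i's FOC: ∂u_i/∂x_i = α_i − x_i = 0, so x_i* = α_i.
NE contributions = (3, 3, 1); X = 7.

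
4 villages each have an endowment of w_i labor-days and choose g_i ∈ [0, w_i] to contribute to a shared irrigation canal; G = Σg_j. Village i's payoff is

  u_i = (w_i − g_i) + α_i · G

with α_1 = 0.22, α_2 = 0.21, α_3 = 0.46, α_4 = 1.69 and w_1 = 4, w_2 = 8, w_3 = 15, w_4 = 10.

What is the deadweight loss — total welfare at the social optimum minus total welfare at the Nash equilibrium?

42.66

∂u_i/∂g_i = α_i − 1, so village i contributes w_i if α_i > 1, else 0.
α_i > 1 for i ∈ {4}; NE contributions (0, 0, 0, 10), G = 10.
W^NE = Σw_i − G^NE + (Σα_i)·G^NE = 37 + 1.58·10 = 52.8.
Planner: ∂(Σu_j)/∂g_i = Σα_j − 1 = 1.58 > 0, so everyone contributes w_i; G^SO = 37, W^SO = 37 + 1.58·37 = 95.46.
Deadweight loss = 42.66.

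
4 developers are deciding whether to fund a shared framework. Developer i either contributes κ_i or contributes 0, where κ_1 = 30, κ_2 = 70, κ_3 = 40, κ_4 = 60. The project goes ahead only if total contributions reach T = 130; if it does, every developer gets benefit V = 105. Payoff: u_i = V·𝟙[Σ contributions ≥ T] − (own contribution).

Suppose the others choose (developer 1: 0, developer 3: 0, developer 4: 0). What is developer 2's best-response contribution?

Others' total = 0. Even contributing 70 gives 70 < 130: no benefit either way.
Best response: 0.

0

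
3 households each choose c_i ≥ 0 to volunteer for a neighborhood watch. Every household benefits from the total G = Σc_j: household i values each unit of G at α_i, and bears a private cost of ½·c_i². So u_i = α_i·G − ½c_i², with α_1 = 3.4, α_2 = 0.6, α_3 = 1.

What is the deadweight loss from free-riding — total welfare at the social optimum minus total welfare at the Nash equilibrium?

18.96

Household i's FOC: ∂u_i/∂c_i = α_i − c_i = 0, so c_i* = α_i.
NE contributions = (3.4, 0.6, 1); G = 5.
W^NE = (Σα)·G − ½Σα_i² = 5² − ½·12.92 = 18.54.
Planner sets c_i = Σα_j = 5 for every i, so G^SO = 3·5 = 15.
W^SO = (Σα)·G^SO − ½·3·(Σα)² = (3/2)·5² = 37.5.
Deadweight loss = W^SO − W^NE = 18.96.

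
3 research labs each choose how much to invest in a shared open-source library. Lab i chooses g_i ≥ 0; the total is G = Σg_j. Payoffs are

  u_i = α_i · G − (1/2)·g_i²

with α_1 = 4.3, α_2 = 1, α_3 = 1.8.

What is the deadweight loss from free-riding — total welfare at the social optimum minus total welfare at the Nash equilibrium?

Lab i's FOC: ∂u_i/∂g_i = α_i − g_i = 0, so g_i* = α_i.
NE contributions = (4.3, 1, 1.8); G = 7.1.
W^NE = (Σα)·G − ½Σα_i² = 7.1² − ½·22.73 = 39.045.
Planner sets g_i = Σα_j = 7.1 for every i, so G^SO = 3·7.1 = 21.3.
W^SO = (Σα)·G^SO − ½·3·(Σα)² = (3/2)·7.1² = 75.615.
Deadweight loss = W^SO − W^NE = 36.57.

36.57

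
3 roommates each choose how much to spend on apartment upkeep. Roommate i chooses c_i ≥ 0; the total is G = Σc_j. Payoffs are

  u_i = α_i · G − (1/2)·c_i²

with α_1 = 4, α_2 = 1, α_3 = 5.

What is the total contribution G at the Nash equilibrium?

Roommate i's FOC: ∂u_i/∂c_i = α_i − c_i = 0, so c_i* = α_i.
NE contributions = (4, 1, 5); G = 10.

10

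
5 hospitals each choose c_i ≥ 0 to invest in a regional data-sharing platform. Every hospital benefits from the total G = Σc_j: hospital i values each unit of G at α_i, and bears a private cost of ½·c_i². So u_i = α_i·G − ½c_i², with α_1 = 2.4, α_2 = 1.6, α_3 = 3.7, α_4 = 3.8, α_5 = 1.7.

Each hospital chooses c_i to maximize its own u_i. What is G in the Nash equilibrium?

13.2

Hospital i's FOC: ∂u_i/∂c_i = α_i − c_i = 0, so c_i* = α_i.
NE contributions = (2.4, 1.6, 3.7, 3.8, 1.7); G = 13.2.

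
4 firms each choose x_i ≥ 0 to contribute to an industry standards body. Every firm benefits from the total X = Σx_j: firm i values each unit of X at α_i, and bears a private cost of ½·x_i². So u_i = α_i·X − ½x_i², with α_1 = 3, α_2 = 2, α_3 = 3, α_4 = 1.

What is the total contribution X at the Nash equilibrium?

Firm i's FOC: ∂u_i/∂x_i = α_i − x_i = 0, so x_i* = α_i.
NE contributions = (3, 2, 3, 1); X = 9.

9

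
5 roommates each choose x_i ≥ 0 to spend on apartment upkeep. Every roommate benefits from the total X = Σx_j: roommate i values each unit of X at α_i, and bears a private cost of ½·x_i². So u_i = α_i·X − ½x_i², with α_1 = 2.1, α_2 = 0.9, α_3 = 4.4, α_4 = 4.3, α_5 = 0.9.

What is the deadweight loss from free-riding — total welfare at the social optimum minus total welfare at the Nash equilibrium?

Roommate i's FOC: ∂u_i/∂x_i = α_i − x_i = 0, so x_i* = α_i.
NE contributions = (2.1, 0.9, 4.4, 4.3, 0.9); X = 12.6.
W^NE = (Σα)·X − ½Σα_i² = 12.6² − ½·43.88 = 136.82.
Planner sets x_i = Σα_j = 12.6 for every i, so X^SO = 5·12.6 = 63.
W^SO = (Σα)·X^SO − ½·5·(Σα)² = (5/2)·12.6² = 396.9.
Deadweight loss = W^SO − W^NE = 260.08.

260.08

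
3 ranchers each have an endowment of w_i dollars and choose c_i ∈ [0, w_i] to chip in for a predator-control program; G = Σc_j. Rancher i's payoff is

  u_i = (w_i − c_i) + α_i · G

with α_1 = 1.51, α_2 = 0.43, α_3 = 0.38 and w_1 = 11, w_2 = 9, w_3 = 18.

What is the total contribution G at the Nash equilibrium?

∂u_i/∂c_i = α_i − 1, so rancher i contributes w_i if α_i > 1, else 0.
α_i > 1 for i ∈ {1}; NE contributions (11, 0, 0), G = 11.

11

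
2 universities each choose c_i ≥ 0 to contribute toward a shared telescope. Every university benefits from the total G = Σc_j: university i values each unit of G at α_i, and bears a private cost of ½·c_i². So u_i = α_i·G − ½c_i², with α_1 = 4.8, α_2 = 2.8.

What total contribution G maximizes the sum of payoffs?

Planner FOC: ∂(Σu_j)/∂c_i = (Σα_j) − c_i = 0, so c_i^SO = Σα_j = 7.6 for every i; G^SO = 15.2.

15.2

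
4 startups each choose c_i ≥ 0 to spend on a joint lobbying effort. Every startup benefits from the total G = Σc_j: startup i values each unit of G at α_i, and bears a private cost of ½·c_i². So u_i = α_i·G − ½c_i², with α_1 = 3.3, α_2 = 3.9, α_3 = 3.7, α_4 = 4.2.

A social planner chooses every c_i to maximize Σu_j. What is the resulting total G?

60.4

Planner FOC: ∂(Σu_j)/∂c_i = (Σα_j) − c_i = 0, so c_i^SO = Σα_j = 15.1 for every i; G^SO = 60.4.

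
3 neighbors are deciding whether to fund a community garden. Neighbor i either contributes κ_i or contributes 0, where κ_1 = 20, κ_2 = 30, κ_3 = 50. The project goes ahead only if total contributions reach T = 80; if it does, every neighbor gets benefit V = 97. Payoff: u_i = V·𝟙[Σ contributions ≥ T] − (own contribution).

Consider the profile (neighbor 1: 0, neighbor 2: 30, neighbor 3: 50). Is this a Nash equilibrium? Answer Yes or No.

Total = 80 ≥ 80: provided.
Neighbor 1 (pledges 0, payoff 97): pledging 20 → total 100, payoff 77. No gain.
Neighbor 2 (pledges 30, payoff 67): dropping to 0 → total 50, payoff 0. No gain.
Neighbor 3 (pledges 50, payoff 47): dropping to 0 → total 30, payoff 0. No gain.

Yes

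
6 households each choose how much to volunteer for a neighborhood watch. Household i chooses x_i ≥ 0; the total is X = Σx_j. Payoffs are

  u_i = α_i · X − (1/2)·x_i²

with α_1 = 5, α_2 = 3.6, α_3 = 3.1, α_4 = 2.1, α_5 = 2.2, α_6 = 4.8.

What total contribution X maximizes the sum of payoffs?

Planner FOC: ∂(Σu_j)/∂x_i = (Σα_j) − x_i = 0, so x_i^SO = Σα_j = 20.8 for every i; X^SO = 124.8.

124.8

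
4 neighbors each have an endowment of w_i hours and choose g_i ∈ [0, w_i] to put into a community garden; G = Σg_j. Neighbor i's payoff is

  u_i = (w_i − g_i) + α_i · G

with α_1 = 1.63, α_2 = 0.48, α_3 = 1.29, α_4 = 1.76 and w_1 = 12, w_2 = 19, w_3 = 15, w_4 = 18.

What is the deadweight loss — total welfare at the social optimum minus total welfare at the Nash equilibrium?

∂u_i/∂g_i = α_i − 1, so neighbor i contributes w_i if α_i > 1, else 0.
α_i > 1 for i ∈ {1, 3, 4}; NE contributions (12, 0, 15, 18), G = 45.
W^NE = Σw_i − G^NE + (Σα_i)·G^NE = 64 + 4.16·45 = 251.2.
Planner: ∂(Σu_j)/∂g_i = Σα_j − 1 = 4.16 > 0, so everyone contributes w_i; G^SO = 64, W^SO = 64 + 4.16·64 = 330.24.
Deadweight loss = 79.04.

79.04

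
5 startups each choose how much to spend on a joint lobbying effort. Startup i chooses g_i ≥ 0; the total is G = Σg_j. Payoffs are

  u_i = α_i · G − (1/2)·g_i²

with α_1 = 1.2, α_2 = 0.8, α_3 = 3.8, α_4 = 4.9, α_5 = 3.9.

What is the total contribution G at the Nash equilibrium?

Startup i's FOC: ∂u_i/∂g_i = α_i − g_i = 0, so g_i* = α_i.
NE contributions = (1.2, 0.8, 3.8, 4.9, 3.9); G = 14.6.

14.6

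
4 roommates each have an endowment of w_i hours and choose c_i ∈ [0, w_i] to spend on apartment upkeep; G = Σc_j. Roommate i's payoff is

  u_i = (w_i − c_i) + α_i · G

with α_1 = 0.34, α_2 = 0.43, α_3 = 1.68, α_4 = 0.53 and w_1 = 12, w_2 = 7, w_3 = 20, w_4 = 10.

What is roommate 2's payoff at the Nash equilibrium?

∂u_i/∂c_i = α_i − 1, so roommate i contributes w_i if α_i > 1, else 0.
α_i > 1 for i ∈ {3}; NE contributions (0, 0, 20, 0), G = 20.
u_2 = (7 − 0) + 0.43·20 = 15.6.

15.6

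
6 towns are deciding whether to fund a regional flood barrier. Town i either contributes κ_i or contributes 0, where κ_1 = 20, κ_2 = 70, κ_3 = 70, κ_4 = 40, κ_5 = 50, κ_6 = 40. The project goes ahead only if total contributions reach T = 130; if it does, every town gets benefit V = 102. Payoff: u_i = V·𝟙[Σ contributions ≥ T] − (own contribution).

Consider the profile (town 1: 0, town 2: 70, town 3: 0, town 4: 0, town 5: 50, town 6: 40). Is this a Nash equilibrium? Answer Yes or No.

Total = 160 ≥ 130: provided.
Town 1 (pledges 0, payoff 102): pledging 20 → total 180, payoff 82. No gain.
Town 2 (pledges 70, payoff 32): dropping to 0 → total 90, payoff 0. No gain.
Town 3 (pledges 0, payoff 102): pledging 70 → total 230, payoff 32. No gain.
Town 4 (pledges 0, payoff 102): pledging 40 → total 200, payoff 62. No gain.
Town 5 (pledges 50, payoff 52): dropping to 0 → total 110, payoff 0. No gain.
Town 6 (pledges 40, payoff 62): dropping to 0 → total 120, payoff 0. No gain.

Yes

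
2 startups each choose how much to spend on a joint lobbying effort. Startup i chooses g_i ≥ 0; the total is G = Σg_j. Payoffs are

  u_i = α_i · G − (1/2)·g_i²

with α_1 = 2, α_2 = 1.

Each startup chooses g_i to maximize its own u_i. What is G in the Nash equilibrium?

Startup i's FOC: ∂u_i/∂g_i = α_i − g_i = 0, so g_i* = α_i.
NE contributions = (2, 1); G = 3.

3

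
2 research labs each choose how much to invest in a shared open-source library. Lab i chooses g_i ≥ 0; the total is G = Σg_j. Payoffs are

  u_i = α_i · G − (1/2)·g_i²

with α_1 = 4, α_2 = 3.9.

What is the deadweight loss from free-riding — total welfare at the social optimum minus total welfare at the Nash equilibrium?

Lab i's FOC: ∂u_i/∂g_i = α_i − g_i = 0, so g_i* = α_i.
NE contributions = (4, 3.9); G = 7.9.
W^NE = (Σα)·G − ½Σα_i² = 7.9² − ½·31.21 = 46.805.
Planner sets g_i = Σα_j = 7.9 for every i, so G^SO = 2·7.9 = 15.8.
W^SO = (Σα)·G^SO − ½·2·(Σα)² = (2/2)·7.9² = 62.41.
Deadweight loss = W^SO − W^NE = 15.605.

15.605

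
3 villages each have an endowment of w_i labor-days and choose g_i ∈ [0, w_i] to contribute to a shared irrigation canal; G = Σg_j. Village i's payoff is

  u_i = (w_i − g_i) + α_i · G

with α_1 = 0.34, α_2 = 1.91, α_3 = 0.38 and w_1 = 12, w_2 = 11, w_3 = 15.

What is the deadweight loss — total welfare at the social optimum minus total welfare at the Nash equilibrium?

∂u_i/∂g_i = α_i − 1, so village i contributes w_i if α_i > 1, else 0.
α_i > 1 for i ∈ {2}; NE contributions (0, 11, 0), G = 11.
W^NE = Σw_i − G^NE + (Σα_i)·G^NE = 38 + 1.63·11 = 55.93.
Planner: ∂(Σu_j)/∂g_i = Σα_j − 1 = 1.63 > 0, so everyone contributes w_i; G^SO = 38, W^SO = 38 + 1.63·38 = 99.94.
Deadweight loss = 44.01.

44.01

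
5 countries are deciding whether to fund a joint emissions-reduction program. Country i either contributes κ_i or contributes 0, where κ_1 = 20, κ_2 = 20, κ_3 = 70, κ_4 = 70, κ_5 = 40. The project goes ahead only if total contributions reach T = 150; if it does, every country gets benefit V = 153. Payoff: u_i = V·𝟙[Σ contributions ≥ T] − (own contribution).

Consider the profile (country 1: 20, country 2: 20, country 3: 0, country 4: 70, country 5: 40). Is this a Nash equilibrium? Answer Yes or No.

Yes

Total = 150 ≥ 150: provided.
Country 1 (pledges 20, payoff 133): dropping to 0 → total 130, payoff 0. No gain.
Country 2 (pledges 20, payoff 133): dropping to 0 → total 130, payoff 0. No gain.
Country 3 (pledges 0, payoff 153): pledging 70 → total 220, payoff 83. No gain.
Country 4 (pledges 70, payoff 83): dropping to 0 → total 80, payoff 0. No gain.
Country 5 (pledges 40, payoff 113): dropping to 0 → total 110, payoff 0. No gain.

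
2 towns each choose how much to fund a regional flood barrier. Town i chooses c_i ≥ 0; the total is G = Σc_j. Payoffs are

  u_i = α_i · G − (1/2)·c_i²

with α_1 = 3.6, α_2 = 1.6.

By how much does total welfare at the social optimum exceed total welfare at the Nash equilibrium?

Town i's FOC: ∂u_i/∂c_i = α_i − c_i = 0, so c_i* = α_i.
NE contributions = (3.6, 1.6); G = 5.2.
W^NE = (Σα)·G − ½Σα_i² = 5.2² − ½·15.52 = 19.28.
Planner sets c_i = Σα_j = 5.2 for every i, so G^SO = 2·5.2 = 10.4.
W^SO = (Σα)·G^SO − ½·2·(Σα)² = (2/2)·5.2² = 27.04.
Deadweight loss = W^SO − W^NE = 7.76.

7.76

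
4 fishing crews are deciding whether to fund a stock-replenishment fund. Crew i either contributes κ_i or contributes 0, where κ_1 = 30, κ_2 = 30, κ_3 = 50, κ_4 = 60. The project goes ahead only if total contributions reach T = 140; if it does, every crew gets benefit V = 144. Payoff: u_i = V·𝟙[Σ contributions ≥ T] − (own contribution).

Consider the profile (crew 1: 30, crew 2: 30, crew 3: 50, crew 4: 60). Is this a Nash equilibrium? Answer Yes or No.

Total = 170 ≥ 140: provided.
Crew 1 (pledges 30, payoff 114): dropping to 0 → total 140, payoff 144. Profitable deviation.

No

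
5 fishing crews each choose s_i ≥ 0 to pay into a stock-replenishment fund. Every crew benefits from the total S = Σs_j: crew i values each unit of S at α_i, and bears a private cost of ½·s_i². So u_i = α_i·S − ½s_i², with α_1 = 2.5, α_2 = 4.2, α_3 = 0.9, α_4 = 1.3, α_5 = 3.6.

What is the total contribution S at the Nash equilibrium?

Crew i's FOC: ∂u_i/∂s_i = α_i − s_i = 0, so s_i* = α_i.
NE contributions = (2.5, 4.2, 0.9, 1.3, 3.6); S = 12.5.

12.5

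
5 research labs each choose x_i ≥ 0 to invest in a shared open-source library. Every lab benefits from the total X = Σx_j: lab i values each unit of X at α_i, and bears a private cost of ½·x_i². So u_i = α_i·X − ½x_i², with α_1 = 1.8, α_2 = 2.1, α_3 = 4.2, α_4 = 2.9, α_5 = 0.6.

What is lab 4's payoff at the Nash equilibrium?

29.435

Lab i's FOC: ∂u_i/∂x_i = α_i − x_i = 0, so x_i* = α_i.
NE contributions = (1.8, 2.1, 4.2, 2.9, 0.6); X = 11.6.
u_4 = α_4·X − ½·(x_4)² = 2.9·11.6 − ½·2.9² = 29.435.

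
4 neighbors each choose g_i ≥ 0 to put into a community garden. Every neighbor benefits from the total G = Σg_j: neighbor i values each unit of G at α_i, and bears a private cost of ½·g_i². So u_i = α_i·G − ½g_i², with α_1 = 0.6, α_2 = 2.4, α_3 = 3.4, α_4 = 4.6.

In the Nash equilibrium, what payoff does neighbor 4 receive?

40.02

Neighbor i's FOC: ∂u_i/∂g_i = α_i − g_i = 0, so g_i* = α_i.
NE contributions = (0.6, 2.4, 3.4, 4.6); G = 11.
u_4 = α_4·G − ½·(g_4)² = 4.6·11 − ½·4.6² = 40.02.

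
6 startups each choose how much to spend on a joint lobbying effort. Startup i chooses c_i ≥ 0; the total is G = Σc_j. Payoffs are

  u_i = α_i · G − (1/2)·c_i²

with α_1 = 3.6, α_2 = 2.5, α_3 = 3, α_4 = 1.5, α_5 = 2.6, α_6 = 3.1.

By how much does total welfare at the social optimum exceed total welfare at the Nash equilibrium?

554.795

Startup i's FOC: ∂u_i/∂c_i = α_i − c_i = 0, so c_i* = α_i.
NE contributions = (3.6, 2.5, 3, 1.5, 2.6, 3.1); G = 16.3.
W^NE = (Σα)·G − ½Σα_i² = 16.3² − ½·46.83 = 242.275.
Planner sets c_i = Σα_j = 16.3 for every i, so G^SO = 6·16.3 = 97.8.
W^SO = (Σα)·G^SO − ½·6·(Σα)² = (6/2)·16.3² = 797.07.
Deadweight loss = W^SO − W^NE = 554.795.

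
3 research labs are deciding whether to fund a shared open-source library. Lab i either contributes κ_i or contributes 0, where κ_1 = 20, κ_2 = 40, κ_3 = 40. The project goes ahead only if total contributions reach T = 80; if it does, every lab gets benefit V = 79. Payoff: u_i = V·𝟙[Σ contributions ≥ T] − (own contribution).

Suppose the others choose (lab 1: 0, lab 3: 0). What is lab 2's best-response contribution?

0

Others' total = 0. Even contributing 40 gives 40 < 80: no benefit either way.
Best response: 0.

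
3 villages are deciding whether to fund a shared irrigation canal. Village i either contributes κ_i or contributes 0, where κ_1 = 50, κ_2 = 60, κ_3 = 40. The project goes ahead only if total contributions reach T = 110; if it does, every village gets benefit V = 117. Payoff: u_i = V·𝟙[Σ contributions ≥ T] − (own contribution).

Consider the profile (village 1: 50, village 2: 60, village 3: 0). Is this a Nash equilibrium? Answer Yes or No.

Total = 110 ≥ 110: provided.
Village 1 (pledges 50, payoff 67): dropping to 0 → total 60, payoff 0. No gain.
Village 2 (pledges 60, payoff 57): dropping to 0 → total 50, payoff 0. No gain.
Village 3 (pledges 0, payoff 117): pledging 40 → total 150, payoff 77. No gain.

Yes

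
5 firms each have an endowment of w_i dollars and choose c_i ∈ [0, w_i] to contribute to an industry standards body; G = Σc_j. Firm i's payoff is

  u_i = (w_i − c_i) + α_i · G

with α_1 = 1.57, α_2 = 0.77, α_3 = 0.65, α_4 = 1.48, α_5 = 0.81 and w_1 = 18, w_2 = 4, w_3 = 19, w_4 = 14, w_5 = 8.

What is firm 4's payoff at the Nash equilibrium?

∂u_i/∂c_i = α_i − 1, so firm i contributes w_i if α_i > 1, else 0.
α_i > 1 for i ∈ {1, 4}; NE contributions (18, 0, 0, 14, 0), G = 32.
u_4 = (14 − 14) + 1.48·32 = 47.36.

47.36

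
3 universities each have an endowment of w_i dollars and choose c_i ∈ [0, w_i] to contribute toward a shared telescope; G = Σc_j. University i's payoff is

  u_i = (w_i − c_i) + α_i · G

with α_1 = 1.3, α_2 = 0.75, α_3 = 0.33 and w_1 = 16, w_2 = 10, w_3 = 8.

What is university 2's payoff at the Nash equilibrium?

22

∂u_i/∂c_i = α_i − 1, so university i contributes w_i if α_i > 1, else 0.
α_i > 1 for i ∈ {1}; NE contributions (16, 0, 0), G = 16.
u_2 = (10 − 0) + 0.75·16 = 22.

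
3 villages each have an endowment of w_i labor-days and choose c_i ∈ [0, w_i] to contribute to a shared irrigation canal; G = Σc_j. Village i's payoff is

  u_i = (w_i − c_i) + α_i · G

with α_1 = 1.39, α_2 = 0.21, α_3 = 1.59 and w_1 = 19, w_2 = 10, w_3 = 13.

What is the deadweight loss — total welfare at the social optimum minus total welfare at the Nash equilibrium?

∂u_i/∂c_i = α_i − 1, so village i contributes w_i if α_i > 1, else 0.
α_i > 1 for i ∈ {1, 3}; NE contributions (19, 0, 13), G = 32.
W^NE = Σw_i − G^NE + (Σα_i)·G^NE = 42 + 2.19·32 = 112.08.
Planner: ∂(Σu_j)/∂c_i = Σα_j − 1 = 2.19 > 0, so everyone contributes w_i; G^SO = 42, W^SO = 42 + 2.19·42 = 133.98.
Deadweight loss = 21.9.

21.9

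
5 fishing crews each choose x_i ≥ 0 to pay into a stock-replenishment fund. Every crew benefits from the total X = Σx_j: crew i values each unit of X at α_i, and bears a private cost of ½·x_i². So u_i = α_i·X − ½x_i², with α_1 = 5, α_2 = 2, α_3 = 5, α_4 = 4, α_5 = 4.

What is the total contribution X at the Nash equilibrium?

20

Crew i's FOC: ∂u_i/∂x_i = α_i − x_i = 0, so x_i* = α_i.
NE contributions = (5, 2, 5, 4, 4); X = 20.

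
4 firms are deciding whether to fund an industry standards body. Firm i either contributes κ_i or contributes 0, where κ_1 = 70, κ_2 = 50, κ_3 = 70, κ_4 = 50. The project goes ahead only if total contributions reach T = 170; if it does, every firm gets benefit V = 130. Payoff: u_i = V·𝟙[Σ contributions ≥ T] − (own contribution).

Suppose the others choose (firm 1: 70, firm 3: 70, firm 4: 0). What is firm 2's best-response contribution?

50

Others' total = 140. Contributing 50 brings total to 190 ≥ 170: gain V − κ_2 = 80.
Best response: 50.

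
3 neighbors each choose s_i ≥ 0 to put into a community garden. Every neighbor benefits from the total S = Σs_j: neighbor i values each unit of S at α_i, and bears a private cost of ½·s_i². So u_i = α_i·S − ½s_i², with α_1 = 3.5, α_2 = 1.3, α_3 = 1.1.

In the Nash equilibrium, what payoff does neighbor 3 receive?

Neighbor i's FOC: ∂u_i/∂s_i = α_i − s_i = 0, so s_i* = α_i.
NE contributions = (3.5, 1.3, 1.1); S = 5.9.
u_3 = α_3·S − ½·(s_3)² = 1.1·5.9 − ½·1.1² = 5.885.

5.885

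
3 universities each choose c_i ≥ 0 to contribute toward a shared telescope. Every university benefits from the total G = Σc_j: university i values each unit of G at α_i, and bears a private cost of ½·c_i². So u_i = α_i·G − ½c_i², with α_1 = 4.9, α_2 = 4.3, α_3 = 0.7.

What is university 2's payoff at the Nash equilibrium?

University i's FOC: ∂u_i/∂c_i = α_i − c_i = 0, so c_i* = α_i.
NE contributions = (4.9, 4.3, 0.7); G = 9.9.
u_2 = α_2·G − ½·(c_2)² = 4.3·9.9 − ½·4.3² = 33.325.

33.325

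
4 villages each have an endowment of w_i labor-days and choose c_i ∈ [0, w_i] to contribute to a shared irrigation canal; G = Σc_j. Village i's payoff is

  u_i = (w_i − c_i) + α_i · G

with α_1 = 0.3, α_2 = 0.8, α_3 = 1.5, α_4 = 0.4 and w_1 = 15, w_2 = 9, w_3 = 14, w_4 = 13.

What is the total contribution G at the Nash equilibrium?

∂u_i/∂c_i = α_i − 1, so village i contributes w_i if α_i > 1, else 0.
α_i > 1 for i ∈ {3}; NE contributions (0, 0, 14, 0), G = 14.

14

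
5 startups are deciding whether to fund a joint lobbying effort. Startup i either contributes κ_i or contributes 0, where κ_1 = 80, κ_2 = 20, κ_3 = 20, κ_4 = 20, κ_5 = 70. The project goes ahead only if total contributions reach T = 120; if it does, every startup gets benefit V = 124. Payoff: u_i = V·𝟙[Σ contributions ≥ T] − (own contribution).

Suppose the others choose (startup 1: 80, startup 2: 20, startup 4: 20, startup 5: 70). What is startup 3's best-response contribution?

Others' total = 190 ≥ 120; contributing adds cost 20 for no extra benefit.
Best response: 0.

0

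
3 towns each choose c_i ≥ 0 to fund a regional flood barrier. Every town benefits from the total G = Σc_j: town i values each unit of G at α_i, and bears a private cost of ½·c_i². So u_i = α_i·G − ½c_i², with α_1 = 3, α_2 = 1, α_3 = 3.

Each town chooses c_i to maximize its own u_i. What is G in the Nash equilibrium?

Town i's FOC: ∂u_i/∂c_i = α_i − c_i = 0, so c_i* = α_i.
NE contributions = (3, 1, 3); G = 7.

7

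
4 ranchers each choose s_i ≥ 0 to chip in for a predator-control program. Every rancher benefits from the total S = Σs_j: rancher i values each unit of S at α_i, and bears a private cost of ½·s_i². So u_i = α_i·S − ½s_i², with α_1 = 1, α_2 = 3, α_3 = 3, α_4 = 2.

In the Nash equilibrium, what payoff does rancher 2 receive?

Rancher i's FOC: ∂u_i/∂s_i = α_i − s_i = 0, so s_i* = α_i.
NE contributions = (1, 3, 3, 2); S = 9.
u_2 = α_2·S − ½·(s_2)² = 3·9 − ½·3² = 22.5.

22.5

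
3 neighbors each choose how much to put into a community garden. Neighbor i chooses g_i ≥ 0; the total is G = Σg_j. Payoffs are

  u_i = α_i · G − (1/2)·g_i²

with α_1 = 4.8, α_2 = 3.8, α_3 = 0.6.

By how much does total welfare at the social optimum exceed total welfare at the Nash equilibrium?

Neighbor i's FOC: ∂u_i/∂g_i = α_i − g_i = 0, so g_i* = α_i.
NE contributions = (4.8, 3.8, 0.6); G = 9.2.
W^NE = (Σα)·G − ½Σα_i² = 9.2² − ½·37.84 = 65.72.
Planner sets g_i = Σα_j = 9.2 for every i, so G^SO = 3·9.2 = 27.6.
W^SO = (Σα)·G^SO − ½·3·(Σα)² = (3/2)·9.2² = 126.96.
Deadweight loss = W^SO − W^NE = 61.24.

61.24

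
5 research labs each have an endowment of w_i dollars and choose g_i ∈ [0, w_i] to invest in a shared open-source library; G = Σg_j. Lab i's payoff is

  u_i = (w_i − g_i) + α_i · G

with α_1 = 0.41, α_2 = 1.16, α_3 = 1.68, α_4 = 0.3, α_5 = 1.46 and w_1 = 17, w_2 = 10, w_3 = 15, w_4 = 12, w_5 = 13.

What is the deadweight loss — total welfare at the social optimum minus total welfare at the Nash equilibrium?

∂u_i/∂g_i = α_i − 1, so lab i contributes w_i if α_i > 1, else 0.
α_i > 1 for i ∈ {2, 3, 5}; NE contributions (0, 10, 15, 0, 13), G = 38.
W^NE = Σw_i − G^NE + (Σα_i)·G^NE = 67 + 4.01·38 = 219.38.
Planner: ∂(Σu_j)/∂g_i = Σα_j − 1 = 4.01 > 0, so everyone contributes w_i; G^SO = 67, W^SO = 67 + 4.01·67 = 335.67.
Deadweight loss = 116.29.

116.29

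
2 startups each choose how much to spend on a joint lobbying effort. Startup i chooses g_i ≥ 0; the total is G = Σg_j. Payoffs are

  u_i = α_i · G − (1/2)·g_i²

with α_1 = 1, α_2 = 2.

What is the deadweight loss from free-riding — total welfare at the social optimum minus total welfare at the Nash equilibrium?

2.5

Startup i's FOC: ∂u_i/∂g_i = α_i − g_i = 0, so g_i* = α_i.
NE contributions = (1, 2); G = 3.
W^NE = (Σα)·G − ½Σα_i² = 3² − ½·5 = 6.5.
Planner sets g_i = Σα_j = 3 for every i, so G^SO = 2·3 = 6.
W^SO = (Σα)·G^SO − ½·2·(Σα)² = (2/2)·3² = 9.
Deadweight loss = W^SO − W^NE = 2.5.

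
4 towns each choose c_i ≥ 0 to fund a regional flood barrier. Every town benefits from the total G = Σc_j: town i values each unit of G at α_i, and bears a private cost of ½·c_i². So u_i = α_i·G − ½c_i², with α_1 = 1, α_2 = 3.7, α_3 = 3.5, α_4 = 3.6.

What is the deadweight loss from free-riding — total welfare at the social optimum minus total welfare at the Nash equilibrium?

Town i's FOC: ∂u_i/∂c_i = α_i − c_i = 0, so c_i* = α_i.
NE contributions = (1, 3.7, 3.5, 3.6); G = 11.8.
W^NE = (Σα)·G − ½Σα_i² = 11.8² − ½·39.9 = 119.29.
Planner sets c_i = Σα_j = 11.8 for every i, so G^SO = 4·11.8 = 47.2.
W^SO = (Σα)·G^SO − ½·4·(Σα)² = (4/2)·11.8² = 278.48.
Deadweight loss = W^SO − W^NE = 159.19.

159.19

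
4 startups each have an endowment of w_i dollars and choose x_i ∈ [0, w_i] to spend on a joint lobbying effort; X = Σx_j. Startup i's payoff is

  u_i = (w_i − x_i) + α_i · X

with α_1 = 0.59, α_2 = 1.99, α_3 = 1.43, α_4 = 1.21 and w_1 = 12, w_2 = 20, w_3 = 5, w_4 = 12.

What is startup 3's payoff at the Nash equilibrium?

52.91

∂u_i/∂x_i = α_i − 1, so startup i contributes w_i if α_i > 1, else 0.
α_i > 1 for i ∈ {2, 3, 4}; NE contributions (0, 20, 5, 12), X = 37.
u_3 = (5 − 5) + 1.43·37 = 52.91.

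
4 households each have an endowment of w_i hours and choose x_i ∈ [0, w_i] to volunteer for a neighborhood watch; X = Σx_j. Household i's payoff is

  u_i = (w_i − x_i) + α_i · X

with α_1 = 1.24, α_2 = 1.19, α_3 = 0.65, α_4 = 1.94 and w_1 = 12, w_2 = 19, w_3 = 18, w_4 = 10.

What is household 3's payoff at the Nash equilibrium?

∂u_i/∂x_i = α_i − 1, so household i contributes w_i if α_i > 1, else 0.
α_i > 1 for i ∈ {1, 2, 4}; NE contributions (12, 19, 0, 10), X = 41.
u_3 = (18 − 0) + 0.65·41 = 44.65.

44.65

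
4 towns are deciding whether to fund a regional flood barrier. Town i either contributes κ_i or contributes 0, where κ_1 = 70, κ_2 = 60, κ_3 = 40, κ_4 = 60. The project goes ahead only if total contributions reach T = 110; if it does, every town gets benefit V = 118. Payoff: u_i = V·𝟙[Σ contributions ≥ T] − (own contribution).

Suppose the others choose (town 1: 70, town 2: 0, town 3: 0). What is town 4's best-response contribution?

60

Others' total = 70. Contributing 60 brings total to 130 ≥ 110: gain V − κ_4 = 58.
Best response: 60.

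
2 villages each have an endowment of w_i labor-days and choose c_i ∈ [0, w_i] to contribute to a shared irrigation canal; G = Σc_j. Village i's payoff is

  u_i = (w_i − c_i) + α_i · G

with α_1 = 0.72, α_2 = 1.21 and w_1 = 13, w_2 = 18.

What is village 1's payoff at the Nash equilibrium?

∂u_i/∂c_i = α_i − 1, so village i contributes w_i if α_i > 1, else 0.
α_i > 1 for i ∈ {2}; NE contributions (0, 18), G = 18.
u_1 = (13 − 0) + 0.72·18 = 25.96.

25.96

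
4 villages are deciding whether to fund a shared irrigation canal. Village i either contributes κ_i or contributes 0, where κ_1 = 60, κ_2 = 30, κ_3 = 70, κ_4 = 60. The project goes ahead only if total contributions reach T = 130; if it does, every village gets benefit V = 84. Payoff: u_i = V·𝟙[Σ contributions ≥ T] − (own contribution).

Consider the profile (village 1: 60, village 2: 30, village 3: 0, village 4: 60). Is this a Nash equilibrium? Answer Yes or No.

Total = 150 ≥ 130: provided.
Village 1 (pledges 60, payoff 24): dropping to 0 → total 90, payoff 0. No gain.
Village 2 (pledges 30, payoff 54): dropping to 0 → total 120, payoff 0. No gain.
Village 3 (pledges 0, payoff 84): pledging 70 → total 220, payoff 14. No gain.
Village 4 (pledges 60, payoff 24): dropping to 0 → total 90, payoff 0. No gain.

Yes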